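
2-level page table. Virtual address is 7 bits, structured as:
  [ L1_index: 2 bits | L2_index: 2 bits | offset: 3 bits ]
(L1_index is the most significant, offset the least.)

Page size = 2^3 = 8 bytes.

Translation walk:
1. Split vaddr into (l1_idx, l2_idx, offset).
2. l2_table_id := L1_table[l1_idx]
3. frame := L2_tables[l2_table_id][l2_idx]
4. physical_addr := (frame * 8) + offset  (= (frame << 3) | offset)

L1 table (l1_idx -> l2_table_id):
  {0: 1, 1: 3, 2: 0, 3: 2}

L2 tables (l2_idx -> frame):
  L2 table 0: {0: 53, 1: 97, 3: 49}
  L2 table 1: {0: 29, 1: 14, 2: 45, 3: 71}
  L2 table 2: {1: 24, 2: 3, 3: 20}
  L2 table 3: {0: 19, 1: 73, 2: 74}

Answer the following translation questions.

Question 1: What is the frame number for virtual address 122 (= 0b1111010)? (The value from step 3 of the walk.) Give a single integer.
vaddr = 122: l1_idx=3, l2_idx=3
L1[3] = 2; L2[2][3] = 20

Answer: 20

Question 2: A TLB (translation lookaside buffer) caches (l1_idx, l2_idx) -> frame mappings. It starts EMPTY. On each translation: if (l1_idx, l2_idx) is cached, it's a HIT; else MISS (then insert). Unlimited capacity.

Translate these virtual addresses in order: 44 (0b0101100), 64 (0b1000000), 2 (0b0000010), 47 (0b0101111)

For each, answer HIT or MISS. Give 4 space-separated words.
vaddr=44: (1,1) not in TLB -> MISS, insert
vaddr=64: (2,0) not in TLB -> MISS, insert
vaddr=2: (0,0) not in TLB -> MISS, insert
vaddr=47: (1,1) in TLB -> HIT

Answer: MISS MISS MISS HIT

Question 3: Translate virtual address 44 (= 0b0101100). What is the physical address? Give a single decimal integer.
vaddr = 44 = 0b0101100
Split: l1_idx=1, l2_idx=1, offset=4
L1[1] = 3
L2[3][1] = 73
paddr = 73 * 8 + 4 = 588

Answer: 588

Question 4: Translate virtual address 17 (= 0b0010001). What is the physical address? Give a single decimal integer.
vaddr = 17 = 0b0010001
Split: l1_idx=0, l2_idx=2, offset=1
L1[0] = 1
L2[1][2] = 45
paddr = 45 * 8 + 1 = 361

Answer: 361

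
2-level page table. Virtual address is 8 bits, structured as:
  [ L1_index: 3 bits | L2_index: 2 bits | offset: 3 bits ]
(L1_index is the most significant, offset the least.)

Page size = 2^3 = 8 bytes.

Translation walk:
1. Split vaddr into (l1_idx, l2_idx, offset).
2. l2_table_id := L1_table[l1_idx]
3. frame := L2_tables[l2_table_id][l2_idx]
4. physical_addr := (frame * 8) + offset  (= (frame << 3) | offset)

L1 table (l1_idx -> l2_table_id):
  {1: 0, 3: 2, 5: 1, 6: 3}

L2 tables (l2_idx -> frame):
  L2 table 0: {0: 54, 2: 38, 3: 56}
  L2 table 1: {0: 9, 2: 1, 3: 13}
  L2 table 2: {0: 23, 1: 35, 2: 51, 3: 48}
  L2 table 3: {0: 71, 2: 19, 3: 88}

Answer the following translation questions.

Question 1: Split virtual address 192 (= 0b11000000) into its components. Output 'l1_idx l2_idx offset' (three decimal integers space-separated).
Answer: 6 0 0

Derivation:
vaddr = 192 = 0b11000000
  top 3 bits -> l1_idx = 6
  next 2 bits -> l2_idx = 0
  bottom 3 bits -> offset = 0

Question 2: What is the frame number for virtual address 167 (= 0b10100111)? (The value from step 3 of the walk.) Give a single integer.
Answer: 9

Derivation:
vaddr = 167: l1_idx=5, l2_idx=0
L1[5] = 1; L2[1][0] = 9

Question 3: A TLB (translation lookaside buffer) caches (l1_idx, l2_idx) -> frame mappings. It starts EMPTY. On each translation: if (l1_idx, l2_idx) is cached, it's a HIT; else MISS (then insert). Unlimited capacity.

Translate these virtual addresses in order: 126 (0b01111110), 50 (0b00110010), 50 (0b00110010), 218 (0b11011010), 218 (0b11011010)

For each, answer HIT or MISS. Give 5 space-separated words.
Answer: MISS MISS HIT MISS HIT

Derivation:
vaddr=126: (3,3) not in TLB -> MISS, insert
vaddr=50: (1,2) not in TLB -> MISS, insert
vaddr=50: (1,2) in TLB -> HIT
vaddr=218: (6,3) not in TLB -> MISS, insert
vaddr=218: (6,3) in TLB -> HIT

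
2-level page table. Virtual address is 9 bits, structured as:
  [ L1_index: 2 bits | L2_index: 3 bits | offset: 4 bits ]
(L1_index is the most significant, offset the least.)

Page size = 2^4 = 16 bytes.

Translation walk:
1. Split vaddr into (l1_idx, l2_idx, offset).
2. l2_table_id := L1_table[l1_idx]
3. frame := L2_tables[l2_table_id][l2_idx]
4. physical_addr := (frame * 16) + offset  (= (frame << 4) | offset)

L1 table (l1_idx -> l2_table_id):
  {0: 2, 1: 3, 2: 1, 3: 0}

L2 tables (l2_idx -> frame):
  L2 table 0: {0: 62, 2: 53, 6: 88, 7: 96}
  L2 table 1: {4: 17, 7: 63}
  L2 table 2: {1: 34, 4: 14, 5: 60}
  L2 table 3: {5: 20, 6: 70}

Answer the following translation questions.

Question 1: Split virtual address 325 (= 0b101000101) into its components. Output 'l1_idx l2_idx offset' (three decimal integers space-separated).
Answer: 2 4 5

Derivation:
vaddr = 325 = 0b101000101
  top 2 bits -> l1_idx = 2
  next 3 bits -> l2_idx = 4
  bottom 4 bits -> offset = 5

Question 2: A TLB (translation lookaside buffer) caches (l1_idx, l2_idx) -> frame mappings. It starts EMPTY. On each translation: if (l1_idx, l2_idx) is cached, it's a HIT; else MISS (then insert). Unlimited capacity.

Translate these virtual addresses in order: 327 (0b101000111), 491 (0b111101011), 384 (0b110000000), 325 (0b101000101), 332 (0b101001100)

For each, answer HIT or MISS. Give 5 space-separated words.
vaddr=327: (2,4) not in TLB -> MISS, insert
vaddr=491: (3,6) not in TLB -> MISS, insert
vaddr=384: (3,0) not in TLB -> MISS, insert
vaddr=325: (2,4) in TLB -> HIT
vaddr=332: (2,4) in TLB -> HIT

Answer: MISS MISS MISS HIT HIT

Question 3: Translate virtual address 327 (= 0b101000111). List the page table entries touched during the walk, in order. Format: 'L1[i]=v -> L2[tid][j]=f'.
vaddr = 327 = 0b101000111
Split: l1_idx=2, l2_idx=4, offset=7

Answer: L1[2]=1 -> L2[1][4]=17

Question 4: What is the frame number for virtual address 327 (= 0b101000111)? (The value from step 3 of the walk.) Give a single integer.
vaddr = 327: l1_idx=2, l2_idx=4
L1[2] = 1; L2[1][4] = 17

Answer: 17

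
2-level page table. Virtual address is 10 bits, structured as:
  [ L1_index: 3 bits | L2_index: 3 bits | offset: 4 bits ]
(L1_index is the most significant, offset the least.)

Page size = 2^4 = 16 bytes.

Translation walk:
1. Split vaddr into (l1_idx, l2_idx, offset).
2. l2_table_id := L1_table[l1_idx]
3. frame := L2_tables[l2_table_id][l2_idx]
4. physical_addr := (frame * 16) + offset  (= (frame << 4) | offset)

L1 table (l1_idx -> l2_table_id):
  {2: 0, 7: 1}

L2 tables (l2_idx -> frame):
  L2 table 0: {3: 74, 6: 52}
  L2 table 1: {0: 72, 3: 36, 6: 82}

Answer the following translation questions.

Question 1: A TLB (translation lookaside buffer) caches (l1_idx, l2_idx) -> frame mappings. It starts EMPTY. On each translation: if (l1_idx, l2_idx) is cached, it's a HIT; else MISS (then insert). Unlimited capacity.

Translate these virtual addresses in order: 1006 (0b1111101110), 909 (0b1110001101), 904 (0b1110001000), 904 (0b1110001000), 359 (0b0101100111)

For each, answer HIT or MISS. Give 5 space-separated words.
vaddr=1006: (7,6) not in TLB -> MISS, insert
vaddr=909: (7,0) not in TLB -> MISS, insert
vaddr=904: (7,0) in TLB -> HIT
vaddr=904: (7,0) in TLB -> HIT
vaddr=359: (2,6) not in TLB -> MISS, insert

Answer: MISS MISS HIT HIT MISS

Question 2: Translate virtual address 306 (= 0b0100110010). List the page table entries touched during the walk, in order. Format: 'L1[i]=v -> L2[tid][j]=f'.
vaddr = 306 = 0b0100110010
Split: l1_idx=2, l2_idx=3, offset=2

Answer: L1[2]=0 -> L2[0][3]=74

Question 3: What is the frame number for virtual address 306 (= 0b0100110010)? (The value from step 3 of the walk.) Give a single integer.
Answer: 74

Derivation:
vaddr = 306: l1_idx=2, l2_idx=3
L1[2] = 0; L2[0][3] = 74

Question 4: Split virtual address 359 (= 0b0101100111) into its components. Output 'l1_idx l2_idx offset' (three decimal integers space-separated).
vaddr = 359 = 0b0101100111
  top 3 bits -> l1_idx = 2
  next 3 bits -> l2_idx = 6
  bottom 4 bits -> offset = 7

Answer: 2 6 7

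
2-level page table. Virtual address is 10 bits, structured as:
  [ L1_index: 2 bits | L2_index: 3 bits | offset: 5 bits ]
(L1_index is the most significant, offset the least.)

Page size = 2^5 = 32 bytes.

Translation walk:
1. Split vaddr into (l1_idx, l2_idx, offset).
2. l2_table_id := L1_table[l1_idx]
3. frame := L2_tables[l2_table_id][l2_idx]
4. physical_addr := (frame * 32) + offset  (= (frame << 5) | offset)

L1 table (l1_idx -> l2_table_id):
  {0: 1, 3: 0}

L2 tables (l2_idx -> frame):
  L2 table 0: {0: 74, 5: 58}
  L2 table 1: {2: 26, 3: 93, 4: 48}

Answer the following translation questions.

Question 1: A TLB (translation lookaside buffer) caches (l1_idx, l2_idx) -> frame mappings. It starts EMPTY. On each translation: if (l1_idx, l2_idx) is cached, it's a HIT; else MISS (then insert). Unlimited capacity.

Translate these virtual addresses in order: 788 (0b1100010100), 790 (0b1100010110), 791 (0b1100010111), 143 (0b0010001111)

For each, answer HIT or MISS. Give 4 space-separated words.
vaddr=788: (3,0) not in TLB -> MISS, insert
vaddr=790: (3,0) in TLB -> HIT
vaddr=791: (3,0) in TLB -> HIT
vaddr=143: (0,4) not in TLB -> MISS, insert

Answer: MISS HIT HIT MISS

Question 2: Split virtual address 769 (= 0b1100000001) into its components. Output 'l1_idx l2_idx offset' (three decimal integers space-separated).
Answer: 3 0 1

Derivation:
vaddr = 769 = 0b1100000001
  top 2 bits -> l1_idx = 3
  next 3 bits -> l2_idx = 0
  bottom 5 bits -> offset = 1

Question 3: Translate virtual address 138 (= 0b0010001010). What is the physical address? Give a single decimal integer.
vaddr = 138 = 0b0010001010
Split: l1_idx=0, l2_idx=4, offset=10
L1[0] = 1
L2[1][4] = 48
paddr = 48 * 32 + 10 = 1546

Answer: 1546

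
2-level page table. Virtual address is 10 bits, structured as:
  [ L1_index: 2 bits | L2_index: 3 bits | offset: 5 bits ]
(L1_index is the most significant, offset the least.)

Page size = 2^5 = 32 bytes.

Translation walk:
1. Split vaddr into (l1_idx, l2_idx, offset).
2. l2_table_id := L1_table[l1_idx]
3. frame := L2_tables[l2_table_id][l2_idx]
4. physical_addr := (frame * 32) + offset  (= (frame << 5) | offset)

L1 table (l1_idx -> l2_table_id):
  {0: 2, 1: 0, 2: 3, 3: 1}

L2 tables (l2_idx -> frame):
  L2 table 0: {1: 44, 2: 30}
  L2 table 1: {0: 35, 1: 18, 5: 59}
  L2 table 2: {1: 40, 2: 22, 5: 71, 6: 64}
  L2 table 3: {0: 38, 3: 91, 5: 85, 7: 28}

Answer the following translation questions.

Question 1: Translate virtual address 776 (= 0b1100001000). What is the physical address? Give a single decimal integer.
vaddr = 776 = 0b1100001000
Split: l1_idx=3, l2_idx=0, offset=8
L1[3] = 1
L2[1][0] = 35
paddr = 35 * 32 + 8 = 1128

Answer: 1128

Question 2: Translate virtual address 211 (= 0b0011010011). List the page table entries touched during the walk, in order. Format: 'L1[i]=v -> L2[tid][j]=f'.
Answer: L1[0]=2 -> L2[2][6]=64

Derivation:
vaddr = 211 = 0b0011010011
Split: l1_idx=0, l2_idx=6, offset=19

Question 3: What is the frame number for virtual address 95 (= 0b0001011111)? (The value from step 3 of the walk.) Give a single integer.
Answer: 22

Derivation:
vaddr = 95: l1_idx=0, l2_idx=2
L1[0] = 2; L2[2][2] = 22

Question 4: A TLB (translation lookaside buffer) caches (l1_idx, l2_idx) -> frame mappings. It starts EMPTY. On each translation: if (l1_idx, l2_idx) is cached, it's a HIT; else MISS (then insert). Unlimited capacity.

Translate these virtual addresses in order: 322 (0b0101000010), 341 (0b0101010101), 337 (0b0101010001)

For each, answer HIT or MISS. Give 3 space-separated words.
vaddr=322: (1,2) not in TLB -> MISS, insert
vaddr=341: (1,2) in TLB -> HIT
vaddr=337: (1,2) in TLB -> HIT

Answer: MISS HIT HIT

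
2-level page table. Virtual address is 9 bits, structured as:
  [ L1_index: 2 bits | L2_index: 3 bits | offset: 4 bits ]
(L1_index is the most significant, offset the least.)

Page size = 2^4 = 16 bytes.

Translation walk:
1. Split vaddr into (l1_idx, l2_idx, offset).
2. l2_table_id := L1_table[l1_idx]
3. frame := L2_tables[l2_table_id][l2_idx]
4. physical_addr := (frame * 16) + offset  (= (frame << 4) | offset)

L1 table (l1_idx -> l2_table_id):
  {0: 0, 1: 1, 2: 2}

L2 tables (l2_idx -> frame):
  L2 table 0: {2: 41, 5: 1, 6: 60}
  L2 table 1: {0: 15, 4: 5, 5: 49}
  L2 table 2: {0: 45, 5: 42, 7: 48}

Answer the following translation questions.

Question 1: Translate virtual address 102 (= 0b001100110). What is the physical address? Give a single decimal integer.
vaddr = 102 = 0b001100110
Split: l1_idx=0, l2_idx=6, offset=6
L1[0] = 0
L2[0][6] = 60
paddr = 60 * 16 + 6 = 966

Answer: 966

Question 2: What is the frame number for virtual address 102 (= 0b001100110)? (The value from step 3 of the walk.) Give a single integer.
vaddr = 102: l1_idx=0, l2_idx=6
L1[0] = 0; L2[0][6] = 60

Answer: 60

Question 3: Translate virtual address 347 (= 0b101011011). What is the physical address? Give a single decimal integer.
Answer: 683

Derivation:
vaddr = 347 = 0b101011011
Split: l1_idx=2, l2_idx=5, offset=11
L1[2] = 2
L2[2][5] = 42
paddr = 42 * 16 + 11 = 683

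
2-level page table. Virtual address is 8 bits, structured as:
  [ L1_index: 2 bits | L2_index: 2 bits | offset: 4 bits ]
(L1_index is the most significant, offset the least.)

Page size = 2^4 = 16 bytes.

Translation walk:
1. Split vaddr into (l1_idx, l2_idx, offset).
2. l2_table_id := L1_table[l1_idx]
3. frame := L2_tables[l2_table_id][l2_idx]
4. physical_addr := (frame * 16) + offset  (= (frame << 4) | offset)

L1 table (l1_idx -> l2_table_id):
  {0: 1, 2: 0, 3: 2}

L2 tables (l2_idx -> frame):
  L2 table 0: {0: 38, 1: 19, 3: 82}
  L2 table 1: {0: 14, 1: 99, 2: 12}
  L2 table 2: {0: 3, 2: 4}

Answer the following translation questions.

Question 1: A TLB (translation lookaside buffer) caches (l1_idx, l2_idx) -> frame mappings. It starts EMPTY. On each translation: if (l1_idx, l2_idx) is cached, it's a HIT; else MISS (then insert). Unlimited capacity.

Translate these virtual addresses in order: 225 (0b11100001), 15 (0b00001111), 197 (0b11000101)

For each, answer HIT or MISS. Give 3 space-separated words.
Answer: MISS MISS MISS

Derivation:
vaddr=225: (3,2) not in TLB -> MISS, insert
vaddr=15: (0,0) not in TLB -> MISS, insert
vaddr=197: (3,0) not in TLB -> MISS, insert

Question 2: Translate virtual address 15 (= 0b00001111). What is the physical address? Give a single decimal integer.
vaddr = 15 = 0b00001111
Split: l1_idx=0, l2_idx=0, offset=15
L1[0] = 1
L2[1][0] = 14
paddr = 14 * 16 + 15 = 239

Answer: 239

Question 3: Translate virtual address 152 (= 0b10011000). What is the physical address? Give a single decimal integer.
vaddr = 152 = 0b10011000
Split: l1_idx=2, l2_idx=1, offset=8
L1[2] = 0
L2[0][1] = 19
paddr = 19 * 16 + 8 = 312

Answer: 312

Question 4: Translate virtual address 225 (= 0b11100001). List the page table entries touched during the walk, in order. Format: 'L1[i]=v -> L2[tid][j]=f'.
Answer: L1[3]=2 -> L2[2][2]=4

Derivation:
vaddr = 225 = 0b11100001
Split: l1_idx=3, l2_idx=2, offset=1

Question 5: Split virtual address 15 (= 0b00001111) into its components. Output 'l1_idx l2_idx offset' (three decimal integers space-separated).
Answer: 0 0 15

Derivation:
vaddr = 15 = 0b00001111
  top 2 bits -> l1_idx = 0
  next 2 bits -> l2_idx = 0
  bottom 4 bits -> offset = 15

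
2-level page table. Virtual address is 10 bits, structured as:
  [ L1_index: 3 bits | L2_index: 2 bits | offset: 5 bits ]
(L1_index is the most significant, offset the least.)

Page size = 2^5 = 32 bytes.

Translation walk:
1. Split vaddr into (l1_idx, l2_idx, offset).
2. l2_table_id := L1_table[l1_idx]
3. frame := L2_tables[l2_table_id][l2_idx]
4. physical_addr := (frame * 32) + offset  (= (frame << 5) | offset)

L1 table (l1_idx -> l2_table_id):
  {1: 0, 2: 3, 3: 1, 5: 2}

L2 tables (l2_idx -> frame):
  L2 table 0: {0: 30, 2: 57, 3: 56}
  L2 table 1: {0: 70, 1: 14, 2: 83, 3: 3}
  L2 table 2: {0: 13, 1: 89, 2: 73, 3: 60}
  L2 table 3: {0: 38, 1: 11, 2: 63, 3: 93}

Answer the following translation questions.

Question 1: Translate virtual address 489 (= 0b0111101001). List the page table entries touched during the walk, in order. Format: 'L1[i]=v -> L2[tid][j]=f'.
vaddr = 489 = 0b0111101001
Split: l1_idx=3, l2_idx=3, offset=9

Answer: L1[3]=1 -> L2[1][3]=3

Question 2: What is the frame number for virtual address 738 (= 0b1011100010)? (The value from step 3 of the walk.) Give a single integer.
vaddr = 738: l1_idx=5, l2_idx=3
L1[5] = 2; L2[2][3] = 60

Answer: 60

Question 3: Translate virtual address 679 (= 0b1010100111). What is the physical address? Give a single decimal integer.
vaddr = 679 = 0b1010100111
Split: l1_idx=5, l2_idx=1, offset=7
L1[5] = 2
L2[2][1] = 89
paddr = 89 * 32 + 7 = 2855

Answer: 2855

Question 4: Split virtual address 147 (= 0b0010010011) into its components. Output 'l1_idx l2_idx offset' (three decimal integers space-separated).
Answer: 1 0 19

Derivation:
vaddr = 147 = 0b0010010011
  top 3 bits -> l1_idx = 1
  next 2 bits -> l2_idx = 0
  bottom 5 bits -> offset = 19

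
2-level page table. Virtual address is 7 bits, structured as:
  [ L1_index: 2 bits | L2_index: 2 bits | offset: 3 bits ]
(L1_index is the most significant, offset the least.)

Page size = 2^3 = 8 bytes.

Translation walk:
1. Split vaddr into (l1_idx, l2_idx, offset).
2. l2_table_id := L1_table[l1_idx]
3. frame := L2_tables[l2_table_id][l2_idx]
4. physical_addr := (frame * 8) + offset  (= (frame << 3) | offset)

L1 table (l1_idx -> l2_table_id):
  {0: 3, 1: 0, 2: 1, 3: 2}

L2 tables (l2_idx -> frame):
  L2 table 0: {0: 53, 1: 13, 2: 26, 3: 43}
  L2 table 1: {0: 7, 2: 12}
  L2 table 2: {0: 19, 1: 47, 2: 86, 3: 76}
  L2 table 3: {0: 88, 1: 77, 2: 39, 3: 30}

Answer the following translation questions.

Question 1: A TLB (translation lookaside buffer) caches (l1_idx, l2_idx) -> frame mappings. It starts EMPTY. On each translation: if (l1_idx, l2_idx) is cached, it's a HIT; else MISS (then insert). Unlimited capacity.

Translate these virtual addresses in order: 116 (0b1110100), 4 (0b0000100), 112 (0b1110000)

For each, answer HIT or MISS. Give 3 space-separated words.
vaddr=116: (3,2) not in TLB -> MISS, insert
vaddr=4: (0,0) not in TLB -> MISS, insert
vaddr=112: (3,2) in TLB -> HIT

Answer: MISS MISS HIT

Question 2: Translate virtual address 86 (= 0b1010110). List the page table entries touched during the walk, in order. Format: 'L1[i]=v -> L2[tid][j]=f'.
vaddr = 86 = 0b1010110
Split: l1_idx=2, l2_idx=2, offset=6

Answer: L1[2]=1 -> L2[1][2]=12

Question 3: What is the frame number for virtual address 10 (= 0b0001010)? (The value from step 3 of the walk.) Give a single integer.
Answer: 77

Derivation:
vaddr = 10: l1_idx=0, l2_idx=1
L1[0] = 3; L2[3][1] = 77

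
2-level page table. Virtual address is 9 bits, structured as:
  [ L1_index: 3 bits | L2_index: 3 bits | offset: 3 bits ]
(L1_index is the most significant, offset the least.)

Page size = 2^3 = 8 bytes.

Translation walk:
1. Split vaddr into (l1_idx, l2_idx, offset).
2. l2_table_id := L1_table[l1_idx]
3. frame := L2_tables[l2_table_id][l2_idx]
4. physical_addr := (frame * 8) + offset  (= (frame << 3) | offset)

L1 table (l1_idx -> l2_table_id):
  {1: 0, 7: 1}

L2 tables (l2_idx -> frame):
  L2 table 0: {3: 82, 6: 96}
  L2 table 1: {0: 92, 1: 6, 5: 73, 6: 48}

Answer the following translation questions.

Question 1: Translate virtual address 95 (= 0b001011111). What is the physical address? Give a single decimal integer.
vaddr = 95 = 0b001011111
Split: l1_idx=1, l2_idx=3, offset=7
L1[1] = 0
L2[0][3] = 82
paddr = 82 * 8 + 7 = 663

Answer: 663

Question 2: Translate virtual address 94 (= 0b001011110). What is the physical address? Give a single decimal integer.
vaddr = 94 = 0b001011110
Split: l1_idx=1, l2_idx=3, offset=6
L1[1] = 0
L2[0][3] = 82
paddr = 82 * 8 + 6 = 662

Answer: 662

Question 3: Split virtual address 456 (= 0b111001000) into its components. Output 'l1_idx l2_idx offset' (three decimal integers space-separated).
Answer: 7 1 0

Derivation:
vaddr = 456 = 0b111001000
  top 3 bits -> l1_idx = 7
  next 3 bits -> l2_idx = 1
  bottom 3 bits -> offset = 0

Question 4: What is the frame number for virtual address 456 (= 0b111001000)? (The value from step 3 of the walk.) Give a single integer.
vaddr = 456: l1_idx=7, l2_idx=1
L1[7] = 1; L2[1][1] = 6

Answer: 6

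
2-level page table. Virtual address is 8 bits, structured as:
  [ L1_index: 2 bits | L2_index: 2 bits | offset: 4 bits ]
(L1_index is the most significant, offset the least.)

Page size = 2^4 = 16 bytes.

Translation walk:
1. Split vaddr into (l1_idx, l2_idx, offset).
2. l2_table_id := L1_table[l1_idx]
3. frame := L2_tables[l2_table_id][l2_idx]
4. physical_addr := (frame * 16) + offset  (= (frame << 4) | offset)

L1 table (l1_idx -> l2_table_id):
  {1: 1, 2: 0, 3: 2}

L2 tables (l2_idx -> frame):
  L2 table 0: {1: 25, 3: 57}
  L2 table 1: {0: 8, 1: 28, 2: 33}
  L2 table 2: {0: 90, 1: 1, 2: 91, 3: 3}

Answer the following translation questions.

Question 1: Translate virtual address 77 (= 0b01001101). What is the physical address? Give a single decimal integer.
Answer: 141

Derivation:
vaddr = 77 = 0b01001101
Split: l1_idx=1, l2_idx=0, offset=13
L1[1] = 1
L2[1][0] = 8
paddr = 8 * 16 + 13 = 141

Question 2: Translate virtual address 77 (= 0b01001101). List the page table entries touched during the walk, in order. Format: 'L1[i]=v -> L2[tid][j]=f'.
vaddr = 77 = 0b01001101
Split: l1_idx=1, l2_idx=0, offset=13

Answer: L1[1]=1 -> L2[1][0]=8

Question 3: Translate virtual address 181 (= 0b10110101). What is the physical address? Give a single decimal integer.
Answer: 917

Derivation:
vaddr = 181 = 0b10110101
Split: l1_idx=2, l2_idx=3, offset=5
L1[2] = 0
L2[0][3] = 57
paddr = 57 * 16 + 5 = 917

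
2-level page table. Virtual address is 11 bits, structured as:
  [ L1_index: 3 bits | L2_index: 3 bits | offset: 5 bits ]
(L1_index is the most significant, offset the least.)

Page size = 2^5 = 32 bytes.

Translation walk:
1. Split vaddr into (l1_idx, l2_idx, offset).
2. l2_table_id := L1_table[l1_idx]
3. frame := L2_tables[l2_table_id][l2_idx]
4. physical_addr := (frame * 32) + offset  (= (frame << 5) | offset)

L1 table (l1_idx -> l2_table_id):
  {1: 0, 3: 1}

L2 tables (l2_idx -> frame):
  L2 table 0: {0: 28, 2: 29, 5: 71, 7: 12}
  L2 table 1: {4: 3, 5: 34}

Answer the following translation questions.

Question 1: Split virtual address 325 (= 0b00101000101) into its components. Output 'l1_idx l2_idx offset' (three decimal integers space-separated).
vaddr = 325 = 0b00101000101
  top 3 bits -> l1_idx = 1
  next 3 bits -> l2_idx = 2
  bottom 5 bits -> offset = 5

Answer: 1 2 5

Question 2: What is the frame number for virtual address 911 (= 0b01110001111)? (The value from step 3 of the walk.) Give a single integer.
vaddr = 911: l1_idx=3, l2_idx=4
L1[3] = 1; L2[1][4] = 3

Answer: 3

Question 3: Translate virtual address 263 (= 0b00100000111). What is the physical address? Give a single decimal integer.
Answer: 903

Derivation:
vaddr = 263 = 0b00100000111
Split: l1_idx=1, l2_idx=0, offset=7
L1[1] = 0
L2[0][0] = 28
paddr = 28 * 32 + 7 = 903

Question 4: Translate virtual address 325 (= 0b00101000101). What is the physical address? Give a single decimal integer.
vaddr = 325 = 0b00101000101
Split: l1_idx=1, l2_idx=2, offset=5
L1[1] = 0
L2[0][2] = 29
paddr = 29 * 32 + 5 = 933

Answer: 933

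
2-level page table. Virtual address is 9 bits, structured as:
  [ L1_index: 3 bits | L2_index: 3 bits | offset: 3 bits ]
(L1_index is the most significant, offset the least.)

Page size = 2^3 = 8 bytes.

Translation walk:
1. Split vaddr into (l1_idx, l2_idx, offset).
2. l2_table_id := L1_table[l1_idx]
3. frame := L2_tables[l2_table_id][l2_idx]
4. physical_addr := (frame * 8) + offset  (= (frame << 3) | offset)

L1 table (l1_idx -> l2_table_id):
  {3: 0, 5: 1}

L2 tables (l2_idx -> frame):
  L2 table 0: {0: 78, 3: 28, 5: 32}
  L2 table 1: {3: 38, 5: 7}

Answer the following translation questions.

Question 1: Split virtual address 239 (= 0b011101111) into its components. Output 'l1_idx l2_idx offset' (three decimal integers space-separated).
Answer: 3 5 7

Derivation:
vaddr = 239 = 0b011101111
  top 3 bits -> l1_idx = 3
  next 3 bits -> l2_idx = 5
  bottom 3 bits -> offset = 7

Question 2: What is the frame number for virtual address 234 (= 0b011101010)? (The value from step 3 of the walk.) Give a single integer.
Answer: 32

Derivation:
vaddr = 234: l1_idx=3, l2_idx=5
L1[3] = 0; L2[0][5] = 32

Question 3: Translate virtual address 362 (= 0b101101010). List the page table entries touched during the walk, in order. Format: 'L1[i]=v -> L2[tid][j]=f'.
Answer: L1[5]=1 -> L2[1][5]=7

Derivation:
vaddr = 362 = 0b101101010
Split: l1_idx=5, l2_idx=5, offset=2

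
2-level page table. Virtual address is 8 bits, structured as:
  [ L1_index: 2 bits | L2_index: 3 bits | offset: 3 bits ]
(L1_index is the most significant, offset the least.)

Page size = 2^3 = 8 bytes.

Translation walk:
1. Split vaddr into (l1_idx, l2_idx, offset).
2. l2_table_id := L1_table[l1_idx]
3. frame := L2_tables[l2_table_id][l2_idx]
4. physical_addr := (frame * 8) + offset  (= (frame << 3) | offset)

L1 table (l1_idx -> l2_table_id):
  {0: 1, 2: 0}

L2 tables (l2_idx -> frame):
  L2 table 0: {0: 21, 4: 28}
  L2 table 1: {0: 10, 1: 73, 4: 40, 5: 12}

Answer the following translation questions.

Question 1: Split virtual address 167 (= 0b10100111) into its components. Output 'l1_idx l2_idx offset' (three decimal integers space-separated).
vaddr = 167 = 0b10100111
  top 2 bits -> l1_idx = 2
  next 3 bits -> l2_idx = 4
  bottom 3 bits -> offset = 7

Answer: 2 4 7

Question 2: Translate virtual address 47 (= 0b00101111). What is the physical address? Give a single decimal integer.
vaddr = 47 = 0b00101111
Split: l1_idx=0, l2_idx=5, offset=7
L1[0] = 1
L2[1][5] = 12
paddr = 12 * 8 + 7 = 103

Answer: 103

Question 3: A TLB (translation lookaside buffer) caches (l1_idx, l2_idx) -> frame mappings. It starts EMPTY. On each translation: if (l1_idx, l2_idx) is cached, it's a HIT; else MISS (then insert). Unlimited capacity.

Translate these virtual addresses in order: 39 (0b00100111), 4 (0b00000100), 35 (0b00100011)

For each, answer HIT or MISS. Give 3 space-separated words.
Answer: MISS MISS HIT

Derivation:
vaddr=39: (0,4) not in TLB -> MISS, insert
vaddr=4: (0,0) not in TLB -> MISS, insert
vaddr=35: (0,4) in TLB -> HIT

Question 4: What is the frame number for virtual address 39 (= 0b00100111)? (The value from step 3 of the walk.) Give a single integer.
Answer: 40

Derivation:
vaddr = 39: l1_idx=0, l2_idx=4
L1[0] = 1; L2[1][4] = 40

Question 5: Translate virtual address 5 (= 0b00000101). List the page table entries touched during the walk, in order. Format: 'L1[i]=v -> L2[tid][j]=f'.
vaddr = 5 = 0b00000101
Split: l1_idx=0, l2_idx=0, offset=5

Answer: L1[0]=1 -> L2[1][0]=10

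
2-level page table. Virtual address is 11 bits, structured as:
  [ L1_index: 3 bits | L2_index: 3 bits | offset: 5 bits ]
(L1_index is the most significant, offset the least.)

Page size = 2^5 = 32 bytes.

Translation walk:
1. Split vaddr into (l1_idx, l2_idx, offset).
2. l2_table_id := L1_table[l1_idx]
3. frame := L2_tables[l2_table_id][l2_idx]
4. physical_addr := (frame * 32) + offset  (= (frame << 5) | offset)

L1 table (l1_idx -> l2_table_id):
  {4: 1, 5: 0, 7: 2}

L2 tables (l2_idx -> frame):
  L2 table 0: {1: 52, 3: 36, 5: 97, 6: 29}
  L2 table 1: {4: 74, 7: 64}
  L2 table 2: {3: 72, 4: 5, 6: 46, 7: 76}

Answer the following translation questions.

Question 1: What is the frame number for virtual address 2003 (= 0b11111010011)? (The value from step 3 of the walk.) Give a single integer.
vaddr = 2003: l1_idx=7, l2_idx=6
L1[7] = 2; L2[2][6] = 46

Answer: 46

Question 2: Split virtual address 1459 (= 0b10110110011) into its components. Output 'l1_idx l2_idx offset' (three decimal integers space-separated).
vaddr = 1459 = 0b10110110011
  top 3 bits -> l1_idx = 5
  next 3 bits -> l2_idx = 5
  bottom 5 bits -> offset = 19

Answer: 5 5 19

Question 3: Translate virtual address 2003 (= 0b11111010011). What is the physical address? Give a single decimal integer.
Answer: 1491

Derivation:
vaddr = 2003 = 0b11111010011
Split: l1_idx=7, l2_idx=6, offset=19
L1[7] = 2
L2[2][6] = 46
paddr = 46 * 32 + 19 = 1491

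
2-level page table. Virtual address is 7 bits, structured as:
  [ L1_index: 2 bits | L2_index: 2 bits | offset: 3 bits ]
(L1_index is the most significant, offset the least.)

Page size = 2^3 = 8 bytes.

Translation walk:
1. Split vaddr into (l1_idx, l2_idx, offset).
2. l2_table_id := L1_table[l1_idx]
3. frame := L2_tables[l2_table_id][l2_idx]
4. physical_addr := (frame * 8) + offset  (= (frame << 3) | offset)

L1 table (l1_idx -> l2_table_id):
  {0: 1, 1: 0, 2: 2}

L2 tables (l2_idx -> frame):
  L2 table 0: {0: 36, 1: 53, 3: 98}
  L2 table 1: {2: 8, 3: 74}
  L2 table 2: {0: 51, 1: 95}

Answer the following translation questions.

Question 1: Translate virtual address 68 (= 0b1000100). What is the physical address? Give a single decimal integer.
Answer: 412

Derivation:
vaddr = 68 = 0b1000100
Split: l1_idx=2, l2_idx=0, offset=4
L1[2] = 2
L2[2][0] = 51
paddr = 51 * 8 + 4 = 412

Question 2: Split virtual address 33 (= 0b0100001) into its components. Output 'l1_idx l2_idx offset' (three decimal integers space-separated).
Answer: 1 0 1

Derivation:
vaddr = 33 = 0b0100001
  top 2 bits -> l1_idx = 1
  next 2 bits -> l2_idx = 0
  bottom 3 bits -> offset = 1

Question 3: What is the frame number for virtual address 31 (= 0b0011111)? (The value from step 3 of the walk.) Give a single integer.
vaddr = 31: l1_idx=0, l2_idx=3
L1[0] = 1; L2[1][3] = 74

Answer: 74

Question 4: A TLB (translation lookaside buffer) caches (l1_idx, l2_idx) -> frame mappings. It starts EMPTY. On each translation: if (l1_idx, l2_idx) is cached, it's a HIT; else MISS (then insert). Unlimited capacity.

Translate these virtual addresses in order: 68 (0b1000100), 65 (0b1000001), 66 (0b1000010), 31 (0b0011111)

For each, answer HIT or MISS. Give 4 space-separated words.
vaddr=68: (2,0) not in TLB -> MISS, insert
vaddr=65: (2,0) in TLB -> HIT
vaddr=66: (2,0) in TLB -> HIT
vaddr=31: (0,3) not in TLB -> MISS, insert

Answer: MISS HIT HIT MISS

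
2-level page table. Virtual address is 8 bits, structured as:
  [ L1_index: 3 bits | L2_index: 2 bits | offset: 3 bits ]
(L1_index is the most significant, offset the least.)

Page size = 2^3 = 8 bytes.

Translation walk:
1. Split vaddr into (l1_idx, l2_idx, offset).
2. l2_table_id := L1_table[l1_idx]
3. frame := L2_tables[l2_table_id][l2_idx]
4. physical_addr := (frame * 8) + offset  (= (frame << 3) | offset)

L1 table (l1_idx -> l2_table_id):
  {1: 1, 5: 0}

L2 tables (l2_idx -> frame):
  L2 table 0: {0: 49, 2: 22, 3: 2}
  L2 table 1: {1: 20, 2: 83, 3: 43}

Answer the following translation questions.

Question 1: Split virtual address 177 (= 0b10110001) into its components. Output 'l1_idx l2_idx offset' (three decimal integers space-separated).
vaddr = 177 = 0b10110001
  top 3 bits -> l1_idx = 5
  next 2 bits -> l2_idx = 2
  bottom 3 bits -> offset = 1

Answer: 5 2 1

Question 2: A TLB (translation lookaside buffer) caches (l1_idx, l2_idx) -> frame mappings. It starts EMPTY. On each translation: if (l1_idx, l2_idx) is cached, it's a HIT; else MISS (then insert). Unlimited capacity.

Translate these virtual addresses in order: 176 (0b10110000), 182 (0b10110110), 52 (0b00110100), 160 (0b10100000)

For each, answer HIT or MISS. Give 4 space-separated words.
vaddr=176: (5,2) not in TLB -> MISS, insert
vaddr=182: (5,2) in TLB -> HIT
vaddr=52: (1,2) not in TLB -> MISS, insert
vaddr=160: (5,0) not in TLB -> MISS, insert

Answer: MISS HIT MISS MISS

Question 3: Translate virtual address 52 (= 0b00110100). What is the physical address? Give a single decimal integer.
Answer: 668

Derivation:
vaddr = 52 = 0b00110100
Split: l1_idx=1, l2_idx=2, offset=4
L1[1] = 1
L2[1][2] = 83
paddr = 83 * 8 + 4 = 668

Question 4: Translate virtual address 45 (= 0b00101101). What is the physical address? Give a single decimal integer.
vaddr = 45 = 0b00101101
Split: l1_idx=1, l2_idx=1, offset=5
L1[1] = 1
L2[1][1] = 20
paddr = 20 * 8 + 5 = 165

Answer: 165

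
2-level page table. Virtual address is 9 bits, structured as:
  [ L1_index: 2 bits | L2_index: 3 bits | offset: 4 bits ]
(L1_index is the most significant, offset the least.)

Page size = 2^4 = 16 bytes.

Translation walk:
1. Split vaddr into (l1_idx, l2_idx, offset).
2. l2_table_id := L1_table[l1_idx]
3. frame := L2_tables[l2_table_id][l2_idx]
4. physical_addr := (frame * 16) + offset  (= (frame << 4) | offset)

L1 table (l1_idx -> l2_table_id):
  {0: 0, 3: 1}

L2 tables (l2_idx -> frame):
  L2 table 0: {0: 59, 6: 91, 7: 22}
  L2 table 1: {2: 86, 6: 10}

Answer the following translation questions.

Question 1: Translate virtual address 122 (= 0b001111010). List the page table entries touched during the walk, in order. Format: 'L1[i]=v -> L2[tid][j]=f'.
Answer: L1[0]=0 -> L2[0][7]=22

Derivation:
vaddr = 122 = 0b001111010
Split: l1_idx=0, l2_idx=7, offset=10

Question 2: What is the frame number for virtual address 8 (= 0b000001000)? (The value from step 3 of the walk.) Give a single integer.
Answer: 59

Derivation:
vaddr = 8: l1_idx=0, l2_idx=0
L1[0] = 0; L2[0][0] = 59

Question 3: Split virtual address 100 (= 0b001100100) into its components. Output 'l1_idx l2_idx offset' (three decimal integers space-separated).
Answer: 0 6 4

Derivation:
vaddr = 100 = 0b001100100
  top 2 bits -> l1_idx = 0
  next 3 bits -> l2_idx = 6
  bottom 4 bits -> offset = 4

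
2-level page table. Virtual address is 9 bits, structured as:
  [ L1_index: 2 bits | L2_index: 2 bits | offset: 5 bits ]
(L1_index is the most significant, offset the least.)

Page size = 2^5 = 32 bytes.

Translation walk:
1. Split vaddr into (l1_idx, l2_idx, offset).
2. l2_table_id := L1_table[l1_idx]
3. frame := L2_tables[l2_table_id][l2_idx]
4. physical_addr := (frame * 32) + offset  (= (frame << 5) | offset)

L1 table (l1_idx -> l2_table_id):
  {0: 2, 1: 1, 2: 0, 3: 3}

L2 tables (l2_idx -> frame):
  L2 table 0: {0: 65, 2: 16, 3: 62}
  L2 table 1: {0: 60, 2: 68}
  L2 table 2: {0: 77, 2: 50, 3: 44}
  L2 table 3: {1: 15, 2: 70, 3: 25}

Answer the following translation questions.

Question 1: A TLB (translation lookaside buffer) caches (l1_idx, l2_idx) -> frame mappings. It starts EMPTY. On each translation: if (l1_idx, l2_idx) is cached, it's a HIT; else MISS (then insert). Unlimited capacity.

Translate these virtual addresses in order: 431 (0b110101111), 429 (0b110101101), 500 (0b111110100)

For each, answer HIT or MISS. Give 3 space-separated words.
Answer: MISS HIT MISS

Derivation:
vaddr=431: (3,1) not in TLB -> MISS, insert
vaddr=429: (3,1) in TLB -> HIT
vaddr=500: (3,3) not in TLB -> MISS, insert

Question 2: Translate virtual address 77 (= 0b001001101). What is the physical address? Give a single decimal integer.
vaddr = 77 = 0b001001101
Split: l1_idx=0, l2_idx=2, offset=13
L1[0] = 2
L2[2][2] = 50
paddr = 50 * 32 + 13 = 1613

Answer: 1613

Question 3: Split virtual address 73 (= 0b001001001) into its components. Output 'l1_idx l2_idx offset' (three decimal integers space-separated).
Answer: 0 2 9

Derivation:
vaddr = 73 = 0b001001001
  top 2 bits -> l1_idx = 0
  next 2 bits -> l2_idx = 2
  bottom 5 bits -> offset = 9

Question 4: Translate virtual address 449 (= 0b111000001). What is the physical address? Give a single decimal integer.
Answer: 2241

Derivation:
vaddr = 449 = 0b111000001
Split: l1_idx=3, l2_idx=2, offset=1
L1[3] = 3
L2[3][2] = 70
paddr = 70 * 32 + 1 = 2241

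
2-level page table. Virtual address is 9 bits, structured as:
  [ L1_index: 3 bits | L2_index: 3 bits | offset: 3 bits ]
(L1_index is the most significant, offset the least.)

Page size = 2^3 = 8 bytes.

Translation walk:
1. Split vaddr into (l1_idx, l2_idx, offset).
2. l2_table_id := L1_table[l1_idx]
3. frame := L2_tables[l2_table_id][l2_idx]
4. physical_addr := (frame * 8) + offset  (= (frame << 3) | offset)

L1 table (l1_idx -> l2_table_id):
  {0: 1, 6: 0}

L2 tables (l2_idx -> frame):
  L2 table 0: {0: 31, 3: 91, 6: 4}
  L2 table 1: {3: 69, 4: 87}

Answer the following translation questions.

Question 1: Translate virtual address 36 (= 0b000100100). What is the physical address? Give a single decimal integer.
vaddr = 36 = 0b000100100
Split: l1_idx=0, l2_idx=4, offset=4
L1[0] = 1
L2[1][4] = 87
paddr = 87 * 8 + 4 = 700

Answer: 700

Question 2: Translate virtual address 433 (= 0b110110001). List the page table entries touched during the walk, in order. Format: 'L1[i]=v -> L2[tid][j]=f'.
vaddr = 433 = 0b110110001
Split: l1_idx=6, l2_idx=6, offset=1

Answer: L1[6]=0 -> L2[0][6]=4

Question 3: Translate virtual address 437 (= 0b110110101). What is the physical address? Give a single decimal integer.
vaddr = 437 = 0b110110101
Split: l1_idx=6, l2_idx=6, offset=5
L1[6] = 0
L2[0][6] = 4
paddr = 4 * 8 + 5 = 37

Answer: 37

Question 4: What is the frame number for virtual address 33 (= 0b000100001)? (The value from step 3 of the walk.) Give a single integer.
vaddr = 33: l1_idx=0, l2_idx=4
L1[0] = 1; L2[1][4] = 87

Answer: 87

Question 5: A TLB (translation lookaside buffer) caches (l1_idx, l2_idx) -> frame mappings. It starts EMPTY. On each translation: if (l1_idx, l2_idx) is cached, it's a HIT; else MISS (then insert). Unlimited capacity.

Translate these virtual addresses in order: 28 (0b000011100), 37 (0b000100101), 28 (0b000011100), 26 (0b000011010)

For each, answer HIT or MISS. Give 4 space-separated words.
vaddr=28: (0,3) not in TLB -> MISS, insert
vaddr=37: (0,4) not in TLB -> MISS, insert
vaddr=28: (0,3) in TLB -> HIT
vaddr=26: (0,3) in TLB -> HIT

Answer: MISS MISS HIT HIT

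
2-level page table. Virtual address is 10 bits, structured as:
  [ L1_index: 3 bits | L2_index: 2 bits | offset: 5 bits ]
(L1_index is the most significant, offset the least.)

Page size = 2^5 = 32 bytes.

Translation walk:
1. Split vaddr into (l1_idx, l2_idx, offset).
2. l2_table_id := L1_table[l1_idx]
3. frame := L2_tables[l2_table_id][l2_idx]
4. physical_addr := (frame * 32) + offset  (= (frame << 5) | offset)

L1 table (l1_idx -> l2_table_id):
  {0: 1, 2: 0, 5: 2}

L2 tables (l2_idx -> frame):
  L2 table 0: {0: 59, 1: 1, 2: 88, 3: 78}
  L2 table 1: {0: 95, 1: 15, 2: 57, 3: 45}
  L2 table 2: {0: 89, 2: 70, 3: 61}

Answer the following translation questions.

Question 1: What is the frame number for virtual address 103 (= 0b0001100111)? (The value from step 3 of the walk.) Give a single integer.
Answer: 45

Derivation:
vaddr = 103: l1_idx=0, l2_idx=3
L1[0] = 1; L2[1][3] = 45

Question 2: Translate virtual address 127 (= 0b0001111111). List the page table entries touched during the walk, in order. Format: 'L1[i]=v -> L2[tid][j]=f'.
vaddr = 127 = 0b0001111111
Split: l1_idx=0, l2_idx=3, offset=31

Answer: L1[0]=1 -> L2[1][3]=45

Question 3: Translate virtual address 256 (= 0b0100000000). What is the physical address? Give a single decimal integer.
vaddr = 256 = 0b0100000000
Split: l1_idx=2, l2_idx=0, offset=0
L1[2] = 0
L2[0][0] = 59
paddr = 59 * 32 + 0 = 1888

Answer: 1888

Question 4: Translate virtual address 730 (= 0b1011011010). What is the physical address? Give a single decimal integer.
vaddr = 730 = 0b1011011010
Split: l1_idx=5, l2_idx=2, offset=26
L1[5] = 2
L2[2][2] = 70
paddr = 70 * 32 + 26 = 2266

Answer: 2266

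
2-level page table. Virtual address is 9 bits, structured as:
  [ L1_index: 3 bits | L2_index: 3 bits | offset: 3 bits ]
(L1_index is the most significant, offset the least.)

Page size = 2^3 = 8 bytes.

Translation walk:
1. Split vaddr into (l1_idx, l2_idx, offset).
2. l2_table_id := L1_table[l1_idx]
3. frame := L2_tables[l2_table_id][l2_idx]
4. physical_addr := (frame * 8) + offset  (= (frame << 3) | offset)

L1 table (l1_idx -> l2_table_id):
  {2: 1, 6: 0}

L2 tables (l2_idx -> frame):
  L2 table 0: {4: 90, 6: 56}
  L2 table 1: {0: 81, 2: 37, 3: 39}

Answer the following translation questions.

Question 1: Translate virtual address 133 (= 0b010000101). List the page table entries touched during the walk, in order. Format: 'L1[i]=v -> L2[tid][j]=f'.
Answer: L1[2]=1 -> L2[1][0]=81

Derivation:
vaddr = 133 = 0b010000101
Split: l1_idx=2, l2_idx=0, offset=5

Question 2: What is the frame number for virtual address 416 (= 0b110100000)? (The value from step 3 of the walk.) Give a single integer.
vaddr = 416: l1_idx=6, l2_idx=4
L1[6] = 0; L2[0][4] = 90

Answer: 90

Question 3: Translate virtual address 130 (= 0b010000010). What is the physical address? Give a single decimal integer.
vaddr = 130 = 0b010000010
Split: l1_idx=2, l2_idx=0, offset=2
L1[2] = 1
L2[1][0] = 81
paddr = 81 * 8 + 2 = 650

Answer: 650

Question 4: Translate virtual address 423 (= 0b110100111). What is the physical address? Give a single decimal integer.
Answer: 727

Derivation:
vaddr = 423 = 0b110100111
Split: l1_idx=6, l2_idx=4, offset=7
L1[6] = 0
L2[0][4] = 90
paddr = 90 * 8 + 7 = 727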